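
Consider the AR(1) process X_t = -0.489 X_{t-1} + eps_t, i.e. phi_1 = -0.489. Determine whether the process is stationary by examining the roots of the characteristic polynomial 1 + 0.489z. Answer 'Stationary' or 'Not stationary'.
\text{Stationary}

The AR(p) characteristic polynomial is P(z) = 1 + 0.489z.
Stationarity requires all roots to lie outside the unit circle, i.e. |z| > 1 for every root.
This is linear in z: 1 + (0.489) z = 0  =>  z = -1/(0.489) = -2.04499,  |z| = 2.04499.
Moduli of all roots: 2.0450.
All moduli strictly greater than 1? Yes.
Verdict: Stationary.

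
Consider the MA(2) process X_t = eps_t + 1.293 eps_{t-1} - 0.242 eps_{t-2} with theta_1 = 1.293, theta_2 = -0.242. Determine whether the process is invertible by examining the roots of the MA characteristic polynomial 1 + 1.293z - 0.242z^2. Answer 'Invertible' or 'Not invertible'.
\text{Not invertible}

The MA(q) characteristic polynomial is P(z) = 1 + 1.293z - 0.242z^2.
Invertibility requires all roots to lie outside the unit circle, i.e. |z| > 1 for every root.
Set 1 + (1.293) z + (-0.242) z^2 = 0, i.e. a z^2 + b z + c = 0 with a = -0.242, b = 1.293, c = 1.
Discriminant D = b^2 - 4ac = (1.293)^2 - 4*(-0.242)*1 = 1.671849 - (-0.968) = 2.639849.
D >= 0, so the roots are real: z = (-b +/- sqrt(D)) / (2a) = (-1.293 +/- 1.624761) / (-0.484).
  z_1 = (-1.293 + 1.624761) / (-0.484) = -0.6855,   |z_1| = 0.6855.
  z_2 = (-1.293 - 1.624761) / (-0.484) = 6.0284,   |z_2| = 6.0284.
Moduli of all roots: 0.6855, 6.0284.
All moduli strictly greater than 1? No.
Verdict: Not invertible.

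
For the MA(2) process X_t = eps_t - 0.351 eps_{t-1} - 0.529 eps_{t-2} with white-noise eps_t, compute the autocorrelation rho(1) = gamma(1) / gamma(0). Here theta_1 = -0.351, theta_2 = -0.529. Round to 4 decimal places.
\rho(1) = -0.1178

For an MA(q) process with theta_0 = 1, the autocovariance is
  gamma(k) = sigma^2 * sum_{i=0..q-k} theta_i * theta_{i+k},
and rho(k) = gamma(k) / gamma(0). Sigma^2 cancels.
  numerator   = (1)*(-0.351) + (-0.351)*(-0.529) = -0.165321.
  denominator = (1)^2 + (-0.351)^2 + (-0.529)^2 = 1.403042.
  rho(1) = -0.165321 / 1.403042 = -0.1178.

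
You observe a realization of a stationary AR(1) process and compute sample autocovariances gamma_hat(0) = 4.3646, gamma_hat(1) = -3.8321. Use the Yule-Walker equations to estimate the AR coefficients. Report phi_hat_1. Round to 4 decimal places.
\hat\phi_{1} = -0.8780

The Yule-Walker equations for an AR(p) process read, in matrix form,
  Gamma_p phi = r_p,   with   (Gamma_p)_{ij} = gamma(|i - j|),
                       (r_p)_i = gamma(i),   i,j = 1..p.
Substitute the sample gammas (Toeplitz matrix and right-hand side of size 1):
  Gamma_p = [[4.3646]]
  r_p     = [-3.8321]
With p = 1 this is the single equation gamma(0) phi_1 = gamma(1):
  phi_hat_1 = gamma(1) / gamma(0) = -3.8321 / 4.3646 = -0.8780.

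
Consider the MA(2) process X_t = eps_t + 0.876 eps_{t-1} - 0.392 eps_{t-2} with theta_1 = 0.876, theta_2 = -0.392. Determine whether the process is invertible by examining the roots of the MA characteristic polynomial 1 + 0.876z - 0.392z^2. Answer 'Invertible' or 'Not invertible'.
\text{Not invertible}

The MA(q) characteristic polynomial is P(z) = 1 + 0.876z - 0.392z^2.
Invertibility requires all roots to lie outside the unit circle, i.e. |z| > 1 for every root.
Set 1 + (0.876) z + (-0.392) z^2 = 0, i.e. a z^2 + b z + c = 0 with a = -0.392, b = 0.876, c = 1.
Discriminant D = b^2 - 4ac = (0.876)^2 - 4*(-0.392)*1 = 0.767376 - (-1.568) = 2.335376.
D >= 0, so the roots are real: z = (-b +/- sqrt(D)) / (2a) = (-0.876 +/- 1.528194) / (-0.784).
  z_1 = (-0.876 + 1.528194) / (-0.784) = -0.8319,   |z_1| = 0.8319.
  z_2 = (-0.876 - 1.528194) / (-0.784) = 3.0666,   |z_2| = 3.0666.
Moduli of all roots: 0.8319, 3.0666.
All moduli strictly greater than 1? No.
Verdict: Not invertible.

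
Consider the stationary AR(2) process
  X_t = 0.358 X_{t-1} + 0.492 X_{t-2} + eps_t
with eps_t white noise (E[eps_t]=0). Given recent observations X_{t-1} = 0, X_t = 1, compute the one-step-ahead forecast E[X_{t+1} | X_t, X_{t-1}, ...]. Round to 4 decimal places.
E[X_{t+1} \mid \mathcal F_t] = 0.3580

For an AR(p) model X_t = c + sum_i phi_i X_{t-i} + eps_t, the
one-step-ahead conditional mean is
  E[X_{t+1} | X_t, ...] = c + sum_i phi_i X_{t+1-i}.
Substitute known values:
  E[X_{t+1} | ...] = (0.358) * (1) + (0.492) * (0)
                   = 0.3580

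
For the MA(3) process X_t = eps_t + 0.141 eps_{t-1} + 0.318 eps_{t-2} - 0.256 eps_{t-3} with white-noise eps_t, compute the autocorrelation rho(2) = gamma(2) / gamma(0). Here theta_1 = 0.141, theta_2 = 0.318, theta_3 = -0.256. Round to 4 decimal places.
\rho(2) = 0.2376

For an MA(q) process with theta_0 = 1, the autocovariance is
  gamma(k) = sigma^2 * sum_{i=0..q-k} theta_i * theta_{i+k},
and rho(k) = gamma(k) / gamma(0). Sigma^2 cancels.
  numerator   = (1)*(0.318) + (0.141)*(-0.256) = 0.281904.
  denominator = (1)^2 + (0.141)^2 + (0.318)^2 + (-0.256)^2 = 1.186541.
  rho(2) = 0.281904 / 1.186541 = 0.2376.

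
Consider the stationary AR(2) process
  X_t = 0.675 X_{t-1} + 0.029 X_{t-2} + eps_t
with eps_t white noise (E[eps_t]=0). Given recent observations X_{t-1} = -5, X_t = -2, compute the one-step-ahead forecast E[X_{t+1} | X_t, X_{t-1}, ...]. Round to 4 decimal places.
E[X_{t+1} \mid \mathcal F_t] = -1.4950

For an AR(p) model X_t = c + sum_i phi_i X_{t-i} + eps_t, the
one-step-ahead conditional mean is
  E[X_{t+1} | X_t, ...] = c + sum_i phi_i X_{t+1-i}.
Substitute known values:
  E[X_{t+1} | ...] = (0.675) * (-2) + (0.029) * (-5)
                   = -1.4950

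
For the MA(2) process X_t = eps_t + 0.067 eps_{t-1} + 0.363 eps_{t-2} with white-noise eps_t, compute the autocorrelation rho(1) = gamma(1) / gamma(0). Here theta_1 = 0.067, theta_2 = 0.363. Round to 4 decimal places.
\rho(1) = 0.0804

For an MA(q) process with theta_0 = 1, the autocovariance is
  gamma(k) = sigma^2 * sum_{i=0..q-k} theta_i * theta_{i+k},
and rho(k) = gamma(k) / gamma(0). Sigma^2 cancels.
  numerator   = (1)*(0.067) + (0.067)*(0.363) = 0.091321.
  denominator = (1)^2 + (0.067)^2 + (0.363)^2 = 1.136258.
  rho(1) = 0.091321 / 1.136258 = 0.0804.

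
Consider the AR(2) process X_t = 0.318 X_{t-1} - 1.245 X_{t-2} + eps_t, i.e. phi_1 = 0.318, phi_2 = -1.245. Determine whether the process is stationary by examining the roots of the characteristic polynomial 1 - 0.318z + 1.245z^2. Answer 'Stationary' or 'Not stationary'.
\text{Not stationary}

The AR(p) characteristic polynomial is P(z) = 1 - 0.318z + 1.245z^2.
Stationarity requires all roots to lie outside the unit circle, i.e. |z| > 1 for every root.
Set 1 + (-0.318) z + (1.245) z^2 = 0, i.e. a z^2 + b z + c = 0 with a = 1.245, b = -0.318, c = 1.
Discriminant D = b^2 - 4ac = (-0.318)^2 - 4*(1.245)*1 = 0.101124 - (4.98) = -4.878876.
D < 0, so the roots are the complex-conjugate pair z = (-b +/- i sqrt(-D)) / (2a) = 0.1277 +/- 0.8871i.
For a conjugate pair |z|^2 = z * conj(z) = (product of roots) = c/a = 1/(1.245) = 0.803213, so |z| = sqrt(0.803213) = 0.8962 for both roots.
Moduli of all roots: 0.8962, 0.8962.
All moduli strictly greater than 1? No.
Verdict: Not stationary.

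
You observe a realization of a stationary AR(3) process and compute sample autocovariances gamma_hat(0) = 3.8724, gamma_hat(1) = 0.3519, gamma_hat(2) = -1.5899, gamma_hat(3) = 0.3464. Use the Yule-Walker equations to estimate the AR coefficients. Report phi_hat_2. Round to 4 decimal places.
\hat\phi_{2} = -0.4510

The Yule-Walker equations for an AR(p) process read, in matrix form,
  Gamma_p phi = r_p,   with   (Gamma_p)_{ij} = gamma(|i - j|),
                       (r_p)_i = gamma(i),   i,j = 1..p.
Substitute the sample gammas (Toeplitz matrix and right-hand side of size 3):
  Gamma_p = [[3.8724, 0.3519, -1.5899], [0.3519, 3.8724, 0.3519], [-1.5899, 0.3519, 3.8724]]
  r_p     = [0.3519, -1.5899, 0.3464]
Written out (R1..R3):
  (R1) 3.8724 phi_1 + 0.3519 phi_2 - 1.5899 phi_3 = 0.3519
  (R2) 0.3519 phi_1 + 3.8724 phi_2 + 0.3519 phi_3 = -1.5899
  (R3) -1.5899 phi_1 + 0.3519 phi_2 + 3.8724 phi_3 = 0.3464
Gaussian elimination:
  R2 <- R2 - (0.3519/3.8724) R1 = R2 - (0.090874) R1:  3.840421 phi_2 + 0.49638 phi_3 = -1.621879
  R3 <- R3 - (-1.5899/3.8724) R1 = R3 - (-0.410572) R1:  0.49638 phi_2 + 3.219631 phi_3 = 0.49088
  R3 <- R3 - (0.49638/3.840421) R2 = R3 - (0.129252) R2:  3.155473 phi_3 = 0.700511
Back-substitution:
  phi_hat_3 = 0.700511 / 3.155473 = 0.221999
  phi_hat_2 = (-1.621879 - (0.49638)(0.221999)) / 3.840421 = -0.451012
  phi_hat_1 = (0.3519 - (0.3519)(-0.451012) - (-1.5899)(0.221999)) / 3.8724 = 0.223006
So phi_hat = [0.2230, -0.4510, 0.2220].
Therefore phi_hat_2 = -0.4510.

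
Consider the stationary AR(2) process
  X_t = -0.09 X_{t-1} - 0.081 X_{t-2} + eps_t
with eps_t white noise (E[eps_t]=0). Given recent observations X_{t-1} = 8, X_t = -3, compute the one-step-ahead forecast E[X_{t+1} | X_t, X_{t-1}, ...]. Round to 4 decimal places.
E[X_{t+1} \mid \mathcal F_t] = -0.3780

For an AR(p) model X_t = c + sum_i phi_i X_{t-i} + eps_t, the
one-step-ahead conditional mean is
  E[X_{t+1} | X_t, ...] = c + sum_i phi_i X_{t+1-i}.
Substitute known values:
  E[X_{t+1} | ...] = (-0.09) * (-3) + (-0.081) * (8)
                   = -0.3780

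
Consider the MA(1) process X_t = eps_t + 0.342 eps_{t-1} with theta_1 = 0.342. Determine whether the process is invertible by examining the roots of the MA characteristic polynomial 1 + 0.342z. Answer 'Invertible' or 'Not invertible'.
\text{Invertible}

The MA(q) characteristic polynomial is P(z) = 1 + 0.342z.
Invertibility requires all roots to lie outside the unit circle, i.e. |z| > 1 for every root.
This is linear in z: 1 + (0.342) z = 0  =>  z = -1/(0.342) = -2.923977,  |z| = 2.923977.
Moduli of all roots: 2.9240.
All moduli strictly greater than 1? Yes.
Verdict: Invertible.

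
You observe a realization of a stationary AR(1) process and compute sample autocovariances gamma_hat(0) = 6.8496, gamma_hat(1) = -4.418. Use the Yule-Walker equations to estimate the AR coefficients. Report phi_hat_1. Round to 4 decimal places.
\hat\phi_{1} = -0.6450

The Yule-Walker equations for an AR(p) process read, in matrix form,
  Gamma_p phi = r_p,   with   (Gamma_p)_{ij} = gamma(|i - j|),
                       (r_p)_i = gamma(i),   i,j = 1..p.
Substitute the sample gammas (Toeplitz matrix and right-hand side of size 1):
  Gamma_p = [[6.8496]]
  r_p     = [-4.418]
With p = 1 this is the single equation gamma(0) phi_1 = gamma(1):
  phi_hat_1 = gamma(1) / gamma(0) = -4.418 / 6.8496 = -0.6450.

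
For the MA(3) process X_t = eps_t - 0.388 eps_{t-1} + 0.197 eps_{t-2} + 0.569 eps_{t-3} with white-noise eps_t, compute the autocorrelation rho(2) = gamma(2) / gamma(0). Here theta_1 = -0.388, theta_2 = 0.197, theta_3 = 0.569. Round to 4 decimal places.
\rho(2) = -0.0157

For an MA(q) process with theta_0 = 1, the autocovariance is
  gamma(k) = sigma^2 * sum_{i=0..q-k} theta_i * theta_{i+k},
and rho(k) = gamma(k) / gamma(0). Sigma^2 cancels.
  numerator   = (1)*(0.197) + (-0.388)*(0.569) = -0.023772.
  denominator = (1)^2 + (-0.388)^2 + (0.197)^2 + (0.569)^2 = 1.513114.
  rho(2) = -0.023772 / 1.513114 = -0.0157.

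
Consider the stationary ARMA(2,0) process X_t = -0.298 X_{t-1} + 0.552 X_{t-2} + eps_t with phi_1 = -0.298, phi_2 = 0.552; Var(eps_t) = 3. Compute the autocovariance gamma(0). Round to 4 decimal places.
\gamma(0) = 7.7389

Multiply the model equation by X_{t-k} and take expectations. With theta_0 = psi_0 = 1 and psi_j the MA(infinity) weights, this gives
  gamma(k) - sum_i phi_i gamma(k-i) = c_k,
  c_k = sigma^2 * sum_{j=k..q} theta_j psi_{j-k}   (c_k = 0 for k > q),
using gamma(-m) = gamma(m).
Pure AR (q = 0): c_0 = sigma^2 = 3, c_k = 0 for k >= 1.
Equations for k = 0, 1, 2 (AR order 2, c_2 = 0):
  (E0) gamma(0) = phi_1 gamma(1) + phi_2 gamma(2) + c_0
  (E1) gamma(1) = phi_1 gamma(0) + phi_2 gamma(1) + c_1
  (E2) gamma(2) = phi_1 gamma(1) + phi_2 gamma(0)
From (E1): gamma(1) = A gamma(0) + B with
  A = phi_1 / (1 - phi_2) = -0.298 / 0.448 = -0.665179,   B = c_1 / (1 - phi_2) = 0 / 0.448 = 0.
Insert (E2) into (E0): gamma(0) (1 - phi_2^2) = phi_1 (1 + phi_2) gamma(1) + c_0.
  phi_1 (1 + phi_2) = (-0.298)(1.552) = -0.462496,   1 - phi_2^2 = 0.695296.
Replace gamma(1) by A gamma(0) + B and collect gamma(0):
  gamma(0) [0.695296 - (-0.462496)(-0.665179)] = c_0 = 3
  gamma(0) * 0.387654 = 3
  gamma(0) = 3 / 0.387654 = 7.738868.
Therefore gamma(0) = 7.7389 (to 4 decimal places).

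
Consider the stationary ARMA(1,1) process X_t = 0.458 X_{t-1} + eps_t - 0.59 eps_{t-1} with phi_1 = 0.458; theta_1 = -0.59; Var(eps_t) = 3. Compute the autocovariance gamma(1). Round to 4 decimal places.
\gamma(1) = -0.3657

Multiply the model equation by X_{t-k} and take expectations. With theta_0 = psi_0 = 1 and psi_j the MA(infinity) weights, this gives
  gamma(k) - sum_i phi_i gamma(k-i) = c_k,
  c_k = sigma^2 * sum_{j=k..q} theta_j psi_{j-k}   (c_k = 0 for k > q),
using gamma(-m) = gamma(m).
psi-weights needed (psi_j = theta_j + sum_i phi_i psi_{j-i}):
  psi_1 = theta_1 + phi_1 = -0.59 + (0.458) = -0.132
Right-hand sides:
  c_0 = sigma^2 (1 + theta_1 psi_1) = 3 * (1 + (-0.59)(-0.132)) = 3 * 1.07788 = 3.23364
  c_1 = sigma^2 theta_1 = 3 * (-0.59) = -1.77
  c_2 = 0
Equations for k = 0 and k = 1 (AR order 1):
  gamma(0) = phi_1 gamma(1) + c_0
  gamma(1) = phi_1 gamma(0) + c_1
Substituting the second into the first: gamma(0) (1 - phi_1^2) = c_0 + phi_1 c_1, so
  gamma(0) = (c_0 + phi_1 c_1) / (1 - phi_1^2) = (3.23364 + (0.458)(-1.77)) / (1 - (0.458)^2) = 2.42298 / 0.790236 = 3.066147.
  gamma(1) = phi_1 gamma(0) + c_1 = (0.458)(3.066147) + (-1.77) = -0.365705.
Therefore gamma(1) = -0.3657 (to 4 decimal places).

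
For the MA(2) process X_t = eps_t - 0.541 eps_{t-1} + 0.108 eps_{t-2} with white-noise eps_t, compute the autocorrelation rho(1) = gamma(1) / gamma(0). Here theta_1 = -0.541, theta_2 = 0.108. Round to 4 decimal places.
\rho(1) = -0.4596

For an MA(q) process with theta_0 = 1, the autocovariance is
  gamma(k) = sigma^2 * sum_{i=0..q-k} theta_i * theta_{i+k},
and rho(k) = gamma(k) / gamma(0). Sigma^2 cancels.
  numerator   = (1)*(-0.541) + (-0.541)*(0.108) = -0.599428.
  denominator = (1)^2 + (-0.541)^2 + (0.108)^2 = 1.304345.
  rho(1) = -0.599428 / 1.304345 = -0.4596.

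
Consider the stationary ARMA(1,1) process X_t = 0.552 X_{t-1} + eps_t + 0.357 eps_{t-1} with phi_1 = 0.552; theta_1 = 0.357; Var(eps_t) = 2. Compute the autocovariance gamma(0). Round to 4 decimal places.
\gamma(0) = 4.3768

Multiply the model equation by X_{t-k} and take expectations. With theta_0 = psi_0 = 1 and psi_j the MA(infinity) weights, this gives
  gamma(k) - sum_i phi_i gamma(k-i) = c_k,
  c_k = sigma^2 * sum_{j=k..q} theta_j psi_{j-k}   (c_k = 0 for k > q),
using gamma(-m) = gamma(m).
psi-weights needed (psi_j = theta_j + sum_i phi_i psi_{j-i}):
  psi_1 = theta_1 + phi_1 = 0.357 + (0.552) = 0.909
Right-hand sides:
  c_0 = sigma^2 (1 + theta_1 psi_1) = 2 * (1 + (0.357)(0.909)) = 2 * 1.324513 = 2.649026
  c_1 = sigma^2 theta_1 = 2 * (0.357) = 0.714
  c_2 = 0
Equations for k = 0 and k = 1 (AR order 1):
  gamma(0) = phi_1 gamma(1) + c_0
  gamma(1) = phi_1 gamma(0) + c_1
Substituting the second into the first: gamma(0) (1 - phi_1^2) = c_0 + phi_1 c_1, so
  gamma(0) = (c_0 + phi_1 c_1) / (1 - phi_1^2) = (2.649026 + (0.552)(0.714)) / (1 - (0.552)^2) = 3.043154 / 0.695296 = 4.376775.
Therefore gamma(0) = 4.3768 (to 4 decimal places).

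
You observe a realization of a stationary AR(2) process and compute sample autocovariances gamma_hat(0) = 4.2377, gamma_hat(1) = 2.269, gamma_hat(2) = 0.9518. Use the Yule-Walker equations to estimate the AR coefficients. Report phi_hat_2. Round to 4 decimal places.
\hat\phi_{2} = -0.0870

The Yule-Walker equations for an AR(p) process read, in matrix form,
  Gamma_p phi = r_p,   with   (Gamma_p)_{ij} = gamma(|i - j|),
                       (r_p)_i = gamma(i),   i,j = 1..p.
Substitute the sample gammas (Toeplitz matrix and right-hand side of size 2):
  Gamma_p = [[4.2377, 2.269], [2.269, 4.2377]]
  r_p     = [2.269, 0.9518]
Written out:
  4.2377 phi_1 + 2.269 phi_2 = 2.269
  2.269 phi_1 + 4.2377 phi_2 = 0.9518
Solve by Cramer's rule:
  det = gamma(0)^2 - gamma(1)^2 = (4.2377)^2 - (2.269)^2 = 17.95810129 - 5.148361 = 12.80974029
  phi_hat_1 = [gamma(1) gamma(0) - gamma(1) gamma(2)] / det = [(2.269)(4.2377) - (2.269)(0.9518)] / 12.80974029 = 7.4557071 / 12.80974029 = 0.582
  phi_hat_2 = [gamma(0) gamma(2) - gamma(1)^2] / det = [(4.2377)(0.9518) - (2.269)^2] / 12.80974029 = -1.11491814 / 12.80974029 = -0.087
So phi_hat = [0.5820, -0.0870].
Therefore phi_hat_2 = -0.0870.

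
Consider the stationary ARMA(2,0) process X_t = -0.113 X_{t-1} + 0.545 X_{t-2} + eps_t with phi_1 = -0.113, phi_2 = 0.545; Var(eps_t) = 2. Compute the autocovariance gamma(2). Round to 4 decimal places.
\gamma(2) = 1.7376

Multiply the model equation by X_{t-k} and take expectations. With theta_0 = psi_0 = 1 and psi_j the MA(infinity) weights, this gives
  gamma(k) - sum_i phi_i gamma(k-i) = c_k,
  c_k = sigma^2 * sum_{j=k..q} theta_j psi_{j-k}   (c_k = 0 for k > q),
using gamma(-m) = gamma(m).
Pure AR (q = 0): c_0 = sigma^2 = 2, c_k = 0 for k >= 1.
Equations for k = 0, 1, 2 (AR order 2, c_2 = 0):
  (E0) gamma(0) = phi_1 gamma(1) + phi_2 gamma(2) + c_0
  (E1) gamma(1) = phi_1 gamma(0) + phi_2 gamma(1) + c_1
  (E2) gamma(2) = phi_1 gamma(1) + phi_2 gamma(0)
From (E1): gamma(1) = A gamma(0) + B with
  A = phi_1 / (1 - phi_2) = -0.113 / 0.455 = -0.248352,   B = c_1 / (1 - phi_2) = 0 / 0.455 = 0.
Insert (E2) into (E0): gamma(0) (1 - phi_2^2) = phi_1 (1 + phi_2) gamma(1) + c_0.
  phi_1 (1 + phi_2) = (-0.113)(1.545) = -0.174585,   1 - phi_2^2 = 0.702975.
Replace gamma(1) by A gamma(0) + B and collect gamma(0):
  gamma(0) [0.702975 - (-0.174585)(-0.248352)] = c_0 = 2
  gamma(0) * 0.659617 = 2
  gamma(0) = 2 / 0.659617 = 3.032065.
  gamma(1) = A gamma(0) = (-0.248352)(3.032065) = -0.753018.
  gamma(2) = phi_1 gamma(1) + phi_2 gamma(0) = (-0.113)(-0.753018) + (0.545)(3.032065) = 1.737566.
Therefore gamma(2) = 1.7376 (to 4 decimal places).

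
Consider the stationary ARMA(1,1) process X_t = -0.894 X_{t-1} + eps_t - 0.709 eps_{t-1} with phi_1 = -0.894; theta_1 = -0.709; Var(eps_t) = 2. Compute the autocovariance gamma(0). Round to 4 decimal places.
\gamma(0) = 27.5983

Multiply the model equation by X_{t-k} and take expectations. With theta_0 = psi_0 = 1 and psi_j the MA(infinity) weights, this gives
  gamma(k) - sum_i phi_i gamma(k-i) = c_k,
  c_k = sigma^2 * sum_{j=k..q} theta_j psi_{j-k}   (c_k = 0 for k > q),
using gamma(-m) = gamma(m).
psi-weights needed (psi_j = theta_j + sum_i phi_i psi_{j-i}):
  psi_1 = theta_1 + phi_1 = -0.709 + (-0.894) = -1.603
Right-hand sides:
  c_0 = sigma^2 (1 + theta_1 psi_1) = 2 * (1 + (-0.709)(-1.603)) = 2 * 2.136527 = 4.273054
  c_1 = sigma^2 theta_1 = 2 * (-0.709) = -1.418
  c_2 = 0
Equations for k = 0 and k = 1 (AR order 1):
  gamma(0) = phi_1 gamma(1) + c_0
  gamma(1) = phi_1 gamma(0) + c_1
Substituting the second into the first: gamma(0) (1 - phi_1^2) = c_0 + phi_1 c_1, so
  gamma(0) = (c_0 + phi_1 c_1) / (1 - phi_1^2) = (4.273054 + (-0.894)(-1.418)) / (1 - (-0.894)^2) = 5.540746 / 0.200764 = 27.598304.
Therefore gamma(0) = 27.5983 (to 4 decimal places).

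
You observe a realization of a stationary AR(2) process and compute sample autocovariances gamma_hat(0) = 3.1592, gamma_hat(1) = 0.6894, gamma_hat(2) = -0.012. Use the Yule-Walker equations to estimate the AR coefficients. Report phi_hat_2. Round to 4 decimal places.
\hat\phi_{2} = -0.0540

The Yule-Walker equations for an AR(p) process read, in matrix form,
  Gamma_p phi = r_p,   with   (Gamma_p)_{ij} = gamma(|i - j|),
                       (r_p)_i = gamma(i),   i,j = 1..p.
Substitute the sample gammas (Toeplitz matrix and right-hand side of size 2):
  Gamma_p = [[3.1592, 0.6894], [0.6894, 3.1592]]
  r_p     = [0.6894, -0.012]
Written out:
  3.1592 phi_1 + 0.6894 phi_2 = 0.6894
  0.6894 phi_1 + 3.1592 phi_2 = -0.012
Solve by Cramer's rule:
  det = gamma(0)^2 - gamma(1)^2 = (3.1592)^2 - (0.6894)^2 = 9.98054464 - 0.47527236 = 9.50527228
  phi_hat_1 = [gamma(1) gamma(0) - gamma(1) gamma(2)] / det = [(0.6894)(3.1592) - (0.6894)(-0.012)] / 9.50527228 = 2.18622528 / 9.50527228 = 0.23
  phi_hat_2 = [gamma(0) gamma(2) - gamma(1)^2] / det = [(3.1592)(-0.012) - (0.6894)^2] / 9.50527228 = -0.51318276 / 9.50527228 = -0.054
So phi_hat = [0.2300, -0.0540].
Therefore phi_hat_2 = -0.0540.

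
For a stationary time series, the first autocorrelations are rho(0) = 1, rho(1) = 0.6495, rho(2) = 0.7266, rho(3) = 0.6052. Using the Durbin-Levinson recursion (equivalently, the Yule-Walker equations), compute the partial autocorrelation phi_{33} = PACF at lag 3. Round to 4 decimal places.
\phi_{33} = 0.0950

The PACF at lag k is phi_{kk}, the last component of the solution
to the Yule-Walker system G_k phi = r_k where
  (G_k)_{ij} = rho(|i - j|), (r_k)_i = rho(i), i,j = 1..k.
Equivalently, Durbin-Levinson gives phi_{kk} iteratively:
  phi_{11} = rho(1)
  phi_{kk} = [rho(k) - sum_{j=1..k-1} phi_{k-1,j} rho(k-j)]
            / [1 - sum_{j=1..k-1} phi_{k-1,j} rho(j)],
  phi_{k,j} = phi_{k-1,j} - phi_{kk} phi_{k-1,k-j},  j = 1..k-1.
Step k = 1:
  phi_11 = rho(1) = 0.6495.
Step k = 2:
  phi_22 = [rho(2) - phi_11 rho(1)] / [1 - phi_11 rho(1)] = [0.7266 - (0.6495)(0.6495)] / [1 - (0.6495)(0.6495)]
         = 0.30474975 / 0.57814975 = 0.527112.
  Update: phi_21 = phi_11 - phi_22 phi_11 = 0.6495 - (0.527112)(0.6495) = 0.307141.
Step k = 3:
  phi_33 = [rho(3) - phi_21 rho(2) - phi_22 rho(1)] / [1 - phi_21 rho(1) - phi_22 rho(2)]
    numerator   = 0.6052 - (0.307141)(0.7266) - (0.527112)(0.6495) = 0.03967226
    denominator = 1 - (0.307141)(0.6495) - (0.527112)(0.7266) = 0.41751246
  phi_33 = 0.03967226 / 0.41751246 = 0.095.
Therefore phi_{33} = 0.0950.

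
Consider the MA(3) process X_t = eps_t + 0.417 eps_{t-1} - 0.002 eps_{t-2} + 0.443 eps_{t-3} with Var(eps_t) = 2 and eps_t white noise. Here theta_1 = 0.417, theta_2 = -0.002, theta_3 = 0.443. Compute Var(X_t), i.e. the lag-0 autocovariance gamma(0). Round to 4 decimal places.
\gamma(0) = 2.7403

For an MA(q) process X_t = eps_t + sum_i theta_i eps_{t-i} with
Var(eps_t) = sigma^2, the variance is
  gamma(0) = sigma^2 * (1 + sum_i theta_i^2).
  sum_i theta_i^2 = (0.417)^2 + (-0.002)^2 + (0.443)^2 = 0.173889 + 0.000004 + 0.196249 = 0.370142.
  gamma(0) = 2 * (1 + 0.370142) = 2 * 1.370142 = 2.740284, which rounds to 2.7403.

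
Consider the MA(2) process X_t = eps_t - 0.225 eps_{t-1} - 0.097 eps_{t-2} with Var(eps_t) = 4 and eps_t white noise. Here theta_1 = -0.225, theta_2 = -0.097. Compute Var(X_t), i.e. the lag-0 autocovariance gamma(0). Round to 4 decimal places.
\gamma(0) = 4.2401

For an MA(q) process X_t = eps_t + sum_i theta_i eps_{t-i} with
Var(eps_t) = sigma^2, the variance is
  gamma(0) = sigma^2 * (1 + sum_i theta_i^2).
  sum_i theta_i^2 = (-0.225)^2 + (-0.097)^2 = 0.050625 + 0.009409 = 0.060034.
  gamma(0) = 4 * (1 + 0.060034) = 4 * 1.060034 = 4.240136, which rounds to 4.2401.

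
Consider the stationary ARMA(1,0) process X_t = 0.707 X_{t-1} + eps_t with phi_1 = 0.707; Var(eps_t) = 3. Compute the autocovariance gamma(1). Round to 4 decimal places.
\gamma(1) = 4.2407

Multiply the model equation by X_{t-k} and take expectations. With theta_0 = psi_0 = 1 and psi_j the MA(infinity) weights, this gives
  gamma(k) - sum_i phi_i gamma(k-i) = c_k,
  c_k = sigma^2 * sum_{j=k..q} theta_j psi_{j-k}   (c_k = 0 for k > q),
using gamma(-m) = gamma(m).
Pure AR (q = 0): c_0 = sigma^2 = 3, c_k = 0 for k >= 1.
Equations for k = 0 and k = 1 (AR order 1):
  gamma(0) = phi_1 gamma(1) + c_0
  gamma(1) = phi_1 gamma(0) + c_1
Substituting the second into the first: gamma(0) (1 - phi_1^2) = c_0 + phi_1 c_1, so
  gamma(0) = c_0 / (1 - phi_1^2) = 3 / (1 - (0.707)^2) = 3 / 0.500151 = 5.998189.
  gamma(1) = phi_1 gamma(0) = (0.707)(5.998189) = 4.240719.
Therefore gamma(1) = 4.2407 (to 4 decimal places).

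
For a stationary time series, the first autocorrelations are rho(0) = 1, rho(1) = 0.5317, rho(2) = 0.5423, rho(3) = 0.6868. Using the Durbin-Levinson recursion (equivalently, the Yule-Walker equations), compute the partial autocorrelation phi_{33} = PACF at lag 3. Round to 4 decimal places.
\phi_{33} = 0.4979

The PACF at lag k is phi_{kk}, the last component of the solution
to the Yule-Walker system G_k phi = r_k where
  (G_k)_{ij} = rho(|i - j|), (r_k)_i = rho(i), i,j = 1..k.
Equivalently, Durbin-Levinson gives phi_{kk} iteratively:
  phi_{11} = rho(1)
  phi_{kk} = [rho(k) - sum_{j=1..k-1} phi_{k-1,j} rho(k-j)]
            / [1 - sum_{j=1..k-1} phi_{k-1,j} rho(j)],
  phi_{k,j} = phi_{k-1,j} - phi_{kk} phi_{k-1,k-j},  j = 1..k-1.
Step k = 1:
  phi_11 = rho(1) = 0.5317.
Step k = 2:
  phi_22 = [rho(2) - phi_11 rho(1)] / [1 - phi_11 rho(1)] = [0.5423 - (0.5317)(0.5317)] / [1 - (0.5317)(0.5317)]
         = 0.25959511 / 0.71729511 = 0.361908.
  Update: phi_21 = phi_11 - phi_22 phi_11 = 0.5317 - (0.361908)(0.5317) = 0.339273.
Step k = 3:
  phi_33 = [rho(3) - phi_21 rho(2) - phi_22 rho(1)] / [1 - phi_21 rho(1) - phi_22 rho(2)]
    numerator   = 0.6868 - (0.339273)(0.5423) - (0.361908)(0.5317) = 0.3103854
    denominator = 1 - (0.339273)(0.5317) - (0.361908)(0.5423) = 0.62334546
  phi_33 = 0.3103854 / 0.62334546 = 0.4979.
Therefore phi_{33} = 0.4979.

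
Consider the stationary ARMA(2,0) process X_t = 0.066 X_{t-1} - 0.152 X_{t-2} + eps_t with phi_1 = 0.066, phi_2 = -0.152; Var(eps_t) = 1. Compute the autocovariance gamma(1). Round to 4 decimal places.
\gamma(1) = 0.0588

Multiply the model equation by X_{t-k} and take expectations. With theta_0 = psi_0 = 1 and psi_j the MA(infinity) weights, this gives
  gamma(k) - sum_i phi_i gamma(k-i) = c_k,
  c_k = sigma^2 * sum_{j=k..q} theta_j psi_{j-k}   (c_k = 0 for k > q),
using gamma(-m) = gamma(m).
Pure AR (q = 0): c_0 = sigma^2 = 1, c_k = 0 for k >= 1.
Equations for k = 0, 1, 2 (AR order 2, c_2 = 0):
  (E0) gamma(0) = phi_1 gamma(1) + phi_2 gamma(2) + c_0
  (E1) gamma(1) = phi_1 gamma(0) + phi_2 gamma(1) + c_1
  (E2) gamma(2) = phi_1 gamma(1) + phi_2 gamma(0)
From (E1): gamma(1) = A gamma(0) + B with
  A = phi_1 / (1 - phi_2) = 0.066 / 1.152 = 0.057292,   B = c_1 / (1 - phi_2) = 0 / 1.152 = 0.
Insert (E2) into (E0): gamma(0) (1 - phi_2^2) = phi_1 (1 + phi_2) gamma(1) + c_0.
  phi_1 (1 + phi_2) = (0.066)(0.848) = 0.055968,   1 - phi_2^2 = 0.976896.
Replace gamma(1) by A gamma(0) + B and collect gamma(0):
  gamma(0) [0.976896 - (0.055968)(0.057292)] = c_0 = 1
  gamma(0) * 0.973689 = 1
  gamma(0) = 1 / 0.973689 = 1.027021.
  gamma(1) = A gamma(0) = (0.057292)(1.027021) = 0.05884.
Therefore gamma(1) = 0.0588 (to 4 decimal places).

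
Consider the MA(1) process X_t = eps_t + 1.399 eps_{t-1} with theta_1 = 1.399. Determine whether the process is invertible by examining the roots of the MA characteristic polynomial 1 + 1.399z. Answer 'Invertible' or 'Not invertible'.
\text{Not invertible}

The MA(q) characteristic polynomial is P(z) = 1 + 1.399z.
Invertibility requires all roots to lie outside the unit circle, i.e. |z| > 1 for every root.
This is linear in z: 1 + (1.399) z = 0  =>  z = -1/(1.399) = -0.714796,  |z| = 0.714796.
Moduli of all roots: 0.7148.
All moduli strictly greater than 1? No.
Verdict: Not invertible.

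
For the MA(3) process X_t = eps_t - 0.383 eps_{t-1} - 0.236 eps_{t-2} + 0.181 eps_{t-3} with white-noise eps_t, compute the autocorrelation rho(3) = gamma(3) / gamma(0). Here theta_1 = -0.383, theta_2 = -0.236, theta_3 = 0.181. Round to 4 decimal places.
\rho(3) = 0.1465

For an MA(q) process with theta_0 = 1, the autocovariance is
  gamma(k) = sigma^2 * sum_{i=0..q-k} theta_i * theta_{i+k},
and rho(k) = gamma(k) / gamma(0). Sigma^2 cancels.
  numerator   = (1)*(0.181) = 0.181.
  denominator = (1)^2 + (-0.383)^2 + (-0.236)^2 + (0.181)^2 = 1.235146.
  rho(3) = 0.181 / 1.235146 = 0.1465.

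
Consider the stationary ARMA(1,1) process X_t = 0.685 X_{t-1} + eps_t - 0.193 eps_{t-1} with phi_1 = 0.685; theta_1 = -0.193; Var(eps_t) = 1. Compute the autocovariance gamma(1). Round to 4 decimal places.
\gamma(1) = 0.8044

Multiply the model equation by X_{t-k} and take expectations. With theta_0 = psi_0 = 1 and psi_j the MA(infinity) weights, this gives
  gamma(k) - sum_i phi_i gamma(k-i) = c_k,
  c_k = sigma^2 * sum_{j=k..q} theta_j psi_{j-k}   (c_k = 0 for k > q),
using gamma(-m) = gamma(m).
psi-weights needed (psi_j = theta_j + sum_i phi_i psi_{j-i}):
  psi_1 = theta_1 + phi_1 = -0.193 + (0.685) = 0.492
Right-hand sides:
  c_0 = sigma^2 (1 + theta_1 psi_1) = 1 * (1 + (-0.193)(0.492)) = 1 * 0.905044 = 0.905044
  c_1 = sigma^2 theta_1 = 1 * (-0.193) = -0.193
  c_2 = 0
Equations for k = 0 and k = 1 (AR order 1):
  gamma(0) = phi_1 gamma(1) + c_0
  gamma(1) = phi_1 gamma(0) + c_1
Substituting the second into the first: gamma(0) (1 - phi_1^2) = c_0 + phi_1 c_1, so
  gamma(0) = (c_0 + phi_1 c_1) / (1 - phi_1^2) = (0.905044 + (0.685)(-0.193)) / (1 - (0.685)^2) = 0.772839 / 0.530775 = 1.456058.
  gamma(1) = phi_1 gamma(0) + c_1 = (0.685)(1.456058) + (-0.193) = 0.804399.
Therefore gamma(1) = 0.8044 (to 4 decimal places).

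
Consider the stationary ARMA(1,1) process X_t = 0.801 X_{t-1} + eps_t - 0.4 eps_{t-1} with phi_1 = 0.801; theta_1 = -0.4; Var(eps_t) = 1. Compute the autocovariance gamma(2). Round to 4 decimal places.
\gamma(2) = 0.6091

Multiply the model equation by X_{t-k} and take expectations. With theta_0 = psi_0 = 1 and psi_j the MA(infinity) weights, this gives
  gamma(k) - sum_i phi_i gamma(k-i) = c_k,
  c_k = sigma^2 * sum_{j=k..q} theta_j psi_{j-k}   (c_k = 0 for k > q),
using gamma(-m) = gamma(m).
psi-weights needed (psi_j = theta_j + sum_i phi_i psi_{j-i}):
  psi_1 = theta_1 + phi_1 = -0.4 + (0.801) = 0.401
Right-hand sides:
  c_0 = sigma^2 (1 + theta_1 psi_1) = 1 * (1 + (-0.4)(0.401)) = 1 * 0.8396 = 0.8396
  c_1 = sigma^2 theta_1 = 1 * (-0.4) = -0.4
  c_2 = 0
Equations for k = 0 and k = 1 (AR order 1):
  gamma(0) = phi_1 gamma(1) + c_0
  gamma(1) = phi_1 gamma(0) + c_1
Substituting the second into the first: gamma(0) (1 - phi_1^2) = c_0 + phi_1 c_1, so
  gamma(0) = (c_0 + phi_1 c_1) / (1 - phi_1^2) = (0.8396 + (0.801)(-0.4)) / (1 - (0.801)^2) = 0.5192 / 0.358399 = 1.448665.
  gamma(1) = phi_1 gamma(0) + c_1 = (0.801)(1.448665) + (-0.4) = 0.76038.
For k = 2 (> q): gamma(2) = phi_1 gamma(1) = (0.801)(0.76038) = 0.609065.
Therefore gamma(2) = 0.6091 (to 4 decimal places).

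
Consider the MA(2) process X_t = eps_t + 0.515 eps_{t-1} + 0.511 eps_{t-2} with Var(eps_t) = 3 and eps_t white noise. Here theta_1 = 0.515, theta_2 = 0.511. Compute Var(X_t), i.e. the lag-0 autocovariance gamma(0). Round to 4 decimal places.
\gamma(0) = 4.5790

For an MA(q) process X_t = eps_t + sum_i theta_i eps_{t-i} with
Var(eps_t) = sigma^2, the variance is
  gamma(0) = sigma^2 * (1 + sum_i theta_i^2).
  sum_i theta_i^2 = (0.515)^2 + (0.511)^2 = 0.265225 + 0.261121 = 0.526346.
  gamma(0) = 3 * (1 + 0.526346) = 3 * 1.526346 = 4.579038, which rounds to 4.5790.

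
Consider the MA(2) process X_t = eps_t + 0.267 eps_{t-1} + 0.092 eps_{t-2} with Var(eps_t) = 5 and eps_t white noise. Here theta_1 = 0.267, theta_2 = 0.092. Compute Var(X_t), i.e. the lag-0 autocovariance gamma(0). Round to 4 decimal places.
\gamma(0) = 5.3988

For an MA(q) process X_t = eps_t + sum_i theta_i eps_{t-i} with
Var(eps_t) = sigma^2, the variance is
  gamma(0) = sigma^2 * (1 + sum_i theta_i^2).
  sum_i theta_i^2 = (0.267)^2 + (0.092)^2 = 0.071289 + 0.008464 = 0.079753.
  gamma(0) = 5 * (1 + 0.079753) = 5 * 1.079753 = 5.398765, which rounds to 5.3988.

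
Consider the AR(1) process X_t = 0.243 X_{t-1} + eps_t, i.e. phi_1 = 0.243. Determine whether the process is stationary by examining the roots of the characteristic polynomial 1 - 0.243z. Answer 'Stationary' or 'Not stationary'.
\text{Stationary}

The AR(p) characteristic polynomial is P(z) = 1 - 0.243z.
Stationarity requires all roots to lie outside the unit circle, i.e. |z| > 1 for every root.
This is linear in z: 1 + (-0.243) z = 0  =>  z = -1/(-0.243) = 4.115226,  |z| = 4.115226.
Moduli of all roots: 4.1152.
All moduli strictly greater than 1? Yes.
Verdict: Stationary.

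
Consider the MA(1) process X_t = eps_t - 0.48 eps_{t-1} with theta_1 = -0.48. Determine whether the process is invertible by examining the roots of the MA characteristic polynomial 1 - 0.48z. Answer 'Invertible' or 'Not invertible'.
\text{Invertible}

The MA(q) characteristic polynomial is P(z) = 1 - 0.48z.
Invertibility requires all roots to lie outside the unit circle, i.e. |z| > 1 for every root.
This is linear in z: 1 + (-0.48) z = 0  =>  z = -1/(-0.48) = 2.083333,  |z| = 2.083333.
Moduli of all roots: 2.0833.
All moduli strictly greater than 1? Yes.
Verdict: Invertible.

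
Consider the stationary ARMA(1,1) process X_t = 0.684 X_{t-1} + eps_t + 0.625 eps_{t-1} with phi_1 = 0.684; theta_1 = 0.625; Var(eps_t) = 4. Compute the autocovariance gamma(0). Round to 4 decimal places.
\gamma(0) = 16.8798

Multiply the model equation by X_{t-k} and take expectations. With theta_0 = psi_0 = 1 and psi_j the MA(infinity) weights, this gives
  gamma(k) - sum_i phi_i gamma(k-i) = c_k,
  c_k = sigma^2 * sum_{j=k..q} theta_j psi_{j-k}   (c_k = 0 for k > q),
using gamma(-m) = gamma(m).
psi-weights needed (psi_j = theta_j + sum_i phi_i psi_{j-i}):
  psi_1 = theta_1 + phi_1 = 0.625 + (0.684) = 1.309
Right-hand sides:
  c_0 = sigma^2 (1 + theta_1 psi_1) = 4 * (1 + (0.625)(1.309)) = 4 * 1.818125 = 7.2725
  c_1 = sigma^2 theta_1 = 4 * (0.625) = 2.5
  c_2 = 0
Equations for k = 0 and k = 1 (AR order 1):
  gamma(0) = phi_1 gamma(1) + c_0
  gamma(1) = phi_1 gamma(0) + c_1
Substituting the second into the first: gamma(0) (1 - phi_1^2) = c_0 + phi_1 c_1, so
  gamma(0) = (c_0 + phi_1 c_1) / (1 - phi_1^2) = (7.2725 + (0.684)(2.5)) / (1 - (0.684)^2) = 8.9825 / 0.532144 = 16.87983.
Therefore gamma(0) = 16.8798 (to 4 decimal places).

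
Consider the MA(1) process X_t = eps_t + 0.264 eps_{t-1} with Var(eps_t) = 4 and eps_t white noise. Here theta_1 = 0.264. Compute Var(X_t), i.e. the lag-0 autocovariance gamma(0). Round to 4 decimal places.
\gamma(0) = 4.2788

For an MA(q) process X_t = eps_t + sum_i theta_i eps_{t-i} with
Var(eps_t) = sigma^2, the variance is
  gamma(0) = sigma^2 * (1 + sum_i theta_i^2).
  sum_i theta_i^2 = (0.264)^2 = 0.069696.
  gamma(0) = 4 * (1 + 0.069696) = 4 * 1.069696 = 4.278784, which rounds to 4.2788.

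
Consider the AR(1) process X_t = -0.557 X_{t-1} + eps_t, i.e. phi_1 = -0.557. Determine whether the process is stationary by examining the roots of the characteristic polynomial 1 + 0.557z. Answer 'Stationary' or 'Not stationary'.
\text{Stationary}

The AR(p) characteristic polynomial is P(z) = 1 + 0.557z.
Stationarity requires all roots to lie outside the unit circle, i.e. |z| > 1 for every root.
This is linear in z: 1 + (0.557) z = 0  =>  z = -1/(0.557) = -1.795332,  |z| = 1.795332.
Moduli of all roots: 1.7953.
All moduli strictly greater than 1? Yes.
Verdict: Stationary.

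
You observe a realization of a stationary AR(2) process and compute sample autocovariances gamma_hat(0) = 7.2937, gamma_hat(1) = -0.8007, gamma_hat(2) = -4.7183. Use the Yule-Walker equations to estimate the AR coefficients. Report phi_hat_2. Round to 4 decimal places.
\hat\phi_{2} = -0.6670

The Yule-Walker equations for an AR(p) process read, in matrix form,
  Gamma_p phi = r_p,   with   (Gamma_p)_{ij} = gamma(|i - j|),
                       (r_p)_i = gamma(i),   i,j = 1..p.
Substitute the sample gammas (Toeplitz matrix and right-hand side of size 2):
  Gamma_p = [[7.2937, -0.8007], [-0.8007, 7.2937]]
  r_p     = [-0.8007, -4.7183]
Written out:
  7.2937 phi_1 - 0.8007 phi_2 = -0.8007
  -0.8007 phi_1 + 7.2937 phi_2 = -4.7183
Solve by Cramer's rule:
  det = gamma(0)^2 - gamma(1)^2 = (7.2937)^2 - (-0.8007)^2 = 53.19805969 - 0.64112049 = 52.5569392
  phi_hat_1 = [gamma(1) gamma(0) - gamma(1) gamma(2)] / det = [(-0.8007)(7.2937) - (-0.8007)(-4.7183)] / 52.5569392 = -9.6180084 / 52.5569392 = -0.183
  phi_hat_2 = [gamma(0) gamma(2) - gamma(1)^2] / det = [(7.2937)(-4.7183) - (-0.8007)^2] / 52.5569392 = -35.0549852 / 52.5569392 = -0.667
So phi_hat = [-0.1830, -0.6670].
Therefore phi_hat_2 = -0.6670.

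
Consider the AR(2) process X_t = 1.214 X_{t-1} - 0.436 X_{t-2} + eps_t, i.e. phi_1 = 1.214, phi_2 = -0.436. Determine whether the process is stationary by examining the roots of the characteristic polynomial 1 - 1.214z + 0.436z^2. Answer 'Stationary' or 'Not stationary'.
\text{Stationary}

The AR(p) characteristic polynomial is P(z) = 1 - 1.214z + 0.436z^2.
Stationarity requires all roots to lie outside the unit circle, i.e. |z| > 1 for every root.
Set 1 + (-1.214) z + (0.436) z^2 = 0, i.e. a z^2 + b z + c = 0 with a = 0.436, b = -1.214, c = 1.
Discriminant D = b^2 - 4ac = (-1.214)^2 - 4*(0.436)*1 = 1.473796 - (1.744) = -0.270204.
D < 0, so the roots are the complex-conjugate pair z = (-b +/- i sqrt(-D)) / (2a) = 1.3922 +/- 0.5961i.
For a conjugate pair |z|^2 = z * conj(z) = (product of roots) = c/a = 1/(0.436) = 2.293578, so |z| = sqrt(2.293578) = 1.5145 for both roots.
Moduli of all roots: 1.5145, 1.5145.
All moduli strictly greater than 1? Yes.
Verdict: Stationary.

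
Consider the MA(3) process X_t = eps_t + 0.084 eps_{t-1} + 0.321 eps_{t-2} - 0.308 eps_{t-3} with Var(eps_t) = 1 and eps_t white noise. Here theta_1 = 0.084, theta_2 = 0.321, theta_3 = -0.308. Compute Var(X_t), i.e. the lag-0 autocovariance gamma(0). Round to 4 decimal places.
\gamma(0) = 1.2050

For an MA(q) process X_t = eps_t + sum_i theta_i eps_{t-i} with
Var(eps_t) = sigma^2, the variance is
  gamma(0) = sigma^2 * (1 + sum_i theta_i^2).
  sum_i theta_i^2 = (0.084)^2 + (0.321)^2 + (-0.308)^2 = 0.007056 + 0.103041 + 0.094864 = 0.204961.
  gamma(0) = 1 * (1 + 0.204961) = 1 * 1.204961 = 1.204961, which rounds to 1.2050.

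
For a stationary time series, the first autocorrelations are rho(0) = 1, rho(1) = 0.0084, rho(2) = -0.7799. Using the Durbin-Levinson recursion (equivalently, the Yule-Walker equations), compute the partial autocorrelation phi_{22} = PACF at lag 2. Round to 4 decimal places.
\phi_{22} = -0.7800

The PACF at lag k is phi_{kk}, the last component of the solution
to the Yule-Walker system G_k phi = r_k where
  (G_k)_{ij} = rho(|i - j|), (r_k)_i = rho(i), i,j = 1..k.
Equivalently, Durbin-Levinson gives phi_{kk} iteratively:
  phi_{11} = rho(1)
  phi_{kk} = [rho(k) - sum_{j=1..k-1} phi_{k-1,j} rho(k-j)]
            / [1 - sum_{j=1..k-1} phi_{k-1,j} rho(j)],
  phi_{k,j} = phi_{k-1,j} - phi_{kk} phi_{k-1,k-j},  j = 1..k-1.
Step k = 1:
  phi_11 = rho(1) = 0.0084.
Step k = 2:
  phi_22 = [rho(2) - phi_11 rho(1)] / [1 - phi_11 rho(1)] = [-0.7799 - (0.0084)(0.0084)] / [1 - (0.0084)(0.0084)]
         = -0.77997056 / 0.99992944 = -0.78.
Therefore phi_{22} = -0.7800.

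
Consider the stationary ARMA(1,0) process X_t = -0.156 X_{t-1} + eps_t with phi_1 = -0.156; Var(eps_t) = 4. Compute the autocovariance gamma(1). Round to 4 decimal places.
\gamma(1) = -0.6396

Multiply the model equation by X_{t-k} and take expectations. With theta_0 = psi_0 = 1 and psi_j the MA(infinity) weights, this gives
  gamma(k) - sum_i phi_i gamma(k-i) = c_k,
  c_k = sigma^2 * sum_{j=k..q} theta_j psi_{j-k}   (c_k = 0 for k > q),
using gamma(-m) = gamma(m).
Pure AR (q = 0): c_0 = sigma^2 = 4, c_k = 0 for k >= 1.
Equations for k = 0 and k = 1 (AR order 1):
  gamma(0) = phi_1 gamma(1) + c_0
  gamma(1) = phi_1 gamma(0) + c_1
Substituting the second into the first: gamma(0) (1 - phi_1^2) = c_0 + phi_1 c_1, so
  gamma(0) = c_0 / (1 - phi_1^2) = 4 / (1 - (-0.156)^2) = 4 / 0.975664 = 4.099772.
  gamma(1) = phi_1 gamma(0) = (-0.156)(4.099772) = -0.639564.
Therefore gamma(1) = -0.6396 (to 4 decimal places).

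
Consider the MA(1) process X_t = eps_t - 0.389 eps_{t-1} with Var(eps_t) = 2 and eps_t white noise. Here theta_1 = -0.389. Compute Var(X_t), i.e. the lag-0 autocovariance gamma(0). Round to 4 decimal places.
\gamma(0) = 2.3026

For an MA(q) process X_t = eps_t + sum_i theta_i eps_{t-i} with
Var(eps_t) = sigma^2, the variance is
  gamma(0) = sigma^2 * (1 + sum_i theta_i^2).
  sum_i theta_i^2 = (-0.389)^2 = 0.151321.
  gamma(0) = 2 * (1 + 0.151321) = 2 * 1.151321 = 2.302642, which rounds to 2.3026.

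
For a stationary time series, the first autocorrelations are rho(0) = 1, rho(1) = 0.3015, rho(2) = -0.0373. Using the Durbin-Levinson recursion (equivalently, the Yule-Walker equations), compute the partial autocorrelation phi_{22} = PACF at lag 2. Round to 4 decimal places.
\phi_{22} = -0.1410

The PACF at lag k is phi_{kk}, the last component of the solution
to the Yule-Walker system G_k phi = r_k where
  (G_k)_{ij} = rho(|i - j|), (r_k)_i = rho(i), i,j = 1..k.
Equivalently, Durbin-Levinson gives phi_{kk} iteratively:
  phi_{11} = rho(1)
  phi_{kk} = [rho(k) - sum_{j=1..k-1} phi_{k-1,j} rho(k-j)]
            / [1 - sum_{j=1..k-1} phi_{k-1,j} rho(j)],
  phi_{k,j} = phi_{k-1,j} - phi_{kk} phi_{k-1,k-j},  j = 1..k-1.
Step k = 1:
  phi_11 = rho(1) = 0.3015.
Step k = 2:
  phi_22 = [rho(2) - phi_11 rho(1)] / [1 - phi_11 rho(1)] = [-0.0373 - (0.3015)(0.3015)] / [1 - (0.3015)(0.3015)]
         = -0.12820225 / 0.90909775 = -0.141.
Therefore phi_{22} = -0.1410.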